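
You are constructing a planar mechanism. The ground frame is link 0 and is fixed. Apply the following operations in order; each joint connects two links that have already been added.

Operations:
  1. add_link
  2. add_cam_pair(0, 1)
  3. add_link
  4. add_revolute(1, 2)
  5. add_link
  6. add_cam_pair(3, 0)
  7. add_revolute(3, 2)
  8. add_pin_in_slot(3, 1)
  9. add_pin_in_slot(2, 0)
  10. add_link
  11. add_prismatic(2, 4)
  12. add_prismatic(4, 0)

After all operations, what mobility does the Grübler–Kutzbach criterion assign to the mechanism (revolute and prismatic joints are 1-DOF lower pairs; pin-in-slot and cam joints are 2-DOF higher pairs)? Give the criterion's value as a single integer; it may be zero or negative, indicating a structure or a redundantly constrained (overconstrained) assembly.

link 0 = ground. State L|J1|J2 = 1|0|0
+link1  2|0|0
C(0,1) f=2→J2  2|0|1
+link2  3|0|1
R(1,2) f=1→J1  3|1|1
+link3  4|1|1
C(3,0) f=2→J2  4|1|2
R(3,2) f=1→J1  4|2|2
PS(3,1) f=2→J2  4|2|3
PS(2,0) f=2→J2  4|2|4
+link4  5|2|4
P(2,4) f=1→J1  5|3|4
P(4,0) f=1→J1  5|4|4
M = 3(5−1)−2·4−4 = 12−8−4 = 0

M = 0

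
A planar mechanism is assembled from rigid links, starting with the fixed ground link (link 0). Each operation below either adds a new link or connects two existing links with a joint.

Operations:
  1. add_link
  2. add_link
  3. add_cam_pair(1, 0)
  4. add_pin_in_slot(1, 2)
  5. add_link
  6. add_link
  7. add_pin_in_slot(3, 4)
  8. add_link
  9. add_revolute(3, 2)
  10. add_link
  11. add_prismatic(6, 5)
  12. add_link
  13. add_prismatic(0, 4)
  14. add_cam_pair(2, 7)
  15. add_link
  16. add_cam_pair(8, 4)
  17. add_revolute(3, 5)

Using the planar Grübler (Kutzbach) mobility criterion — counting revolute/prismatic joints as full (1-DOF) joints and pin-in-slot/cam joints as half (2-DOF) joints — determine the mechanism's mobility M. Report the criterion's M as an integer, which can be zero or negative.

M = 11

L=1 J1=0 J2=0
add link → L=2 J1=0 J2=0
add link → L=3 J1=0 J2=0
C@1,0 dof=2 J2 → L=3 J1=0 J2=1
PS@1,2 dof=2 J2 → L=3 J1=0 J2=2
add link → L=4 J1=0 J2=2
add link → L=5 J1=0 J2=2
PS@3,4 dof=2 J2 → L=5 J1=0 J2=3
add link → L=6 J1=0 J2=3
R@3,2 dof=1 J1 → L=6 J1=1 J2=3
add link → L=7 J1=1 J2=3
P@6,5 dof=1 J1 → L=7 J1=2 J2=3
add link → L=8 J1=2 J2=3
P@0,4 dof=1 J1 → L=8 J1=3 J2=3
C@2,7 dof=2 J2 → L=8 J1=3 J2=4
add link → L=9 J1=3 J2=4
C@8,4 dof=2 J2 → L=9 J1=3 J2=5
R@3,5 dof=1 J1 → L=9 J1=4 J2=5
M=3(L−1)−2J1−J2=3·8−2·4−5=11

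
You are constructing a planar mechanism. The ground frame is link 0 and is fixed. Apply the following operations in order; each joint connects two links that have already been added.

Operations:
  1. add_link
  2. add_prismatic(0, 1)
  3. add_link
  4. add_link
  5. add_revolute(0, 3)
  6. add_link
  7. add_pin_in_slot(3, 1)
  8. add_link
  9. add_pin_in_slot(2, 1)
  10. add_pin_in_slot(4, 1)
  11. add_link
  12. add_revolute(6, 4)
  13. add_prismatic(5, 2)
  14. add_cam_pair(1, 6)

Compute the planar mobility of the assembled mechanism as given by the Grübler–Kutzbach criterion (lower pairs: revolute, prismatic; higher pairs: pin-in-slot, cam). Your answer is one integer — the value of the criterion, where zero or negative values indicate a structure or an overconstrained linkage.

M = 6

(L,J1,J2)=(1,0,0); link0 fixed
link1: (2,0,0)
P 0-1 [J1]: (2,1,0)
link2: (3,1,0)
link3: (4,1,0)
R 0-3 [J1]: (4,2,0)
link4: (5,2,0)
PS 3-1 [J2]: (5,2,1)
link5: (6,2,1)
PS 2-1 [J2]: (6,2,2)
PS 4-1 [J2]: (6,2,3)
link6: (7,2,3)
R 6-4 [J1]: (7,3,3)
P 5-2 [J1]: (7,4,3)
C 1-6 [J2]: (7,4,4)
Grübler: 3·6 − 2·4 − 4 = 6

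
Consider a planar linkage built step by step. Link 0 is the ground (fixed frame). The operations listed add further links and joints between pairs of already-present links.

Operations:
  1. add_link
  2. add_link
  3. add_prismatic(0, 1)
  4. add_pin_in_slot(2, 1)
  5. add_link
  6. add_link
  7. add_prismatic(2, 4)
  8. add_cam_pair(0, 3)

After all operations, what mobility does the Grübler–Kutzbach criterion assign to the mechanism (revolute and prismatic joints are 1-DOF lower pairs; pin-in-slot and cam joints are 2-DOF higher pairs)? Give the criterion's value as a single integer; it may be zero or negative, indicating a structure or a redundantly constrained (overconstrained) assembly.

ground; <1,0,0>
#1 <2,0,0>
#2 <3,0,0>
P:0↔1 J1 <3,1,0>
PS:2↔1 J2 <3,1,1>
#3 <4,1,1>
#4 <5,1,1>
P:2↔4 J1 <5,2,1>
C:0↔3 J2 <5,2,2>
3×4 − 2×2 − 1×2 = 6

M = 6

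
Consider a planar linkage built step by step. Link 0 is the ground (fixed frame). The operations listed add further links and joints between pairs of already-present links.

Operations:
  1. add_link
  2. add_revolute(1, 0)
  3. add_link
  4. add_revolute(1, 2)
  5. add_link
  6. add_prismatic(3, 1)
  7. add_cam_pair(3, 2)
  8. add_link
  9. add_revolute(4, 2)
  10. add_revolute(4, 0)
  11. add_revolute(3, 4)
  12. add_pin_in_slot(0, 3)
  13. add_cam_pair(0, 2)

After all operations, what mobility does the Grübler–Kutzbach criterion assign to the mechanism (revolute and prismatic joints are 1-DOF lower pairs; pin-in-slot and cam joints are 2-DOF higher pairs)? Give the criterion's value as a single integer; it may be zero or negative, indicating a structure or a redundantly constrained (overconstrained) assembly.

M = -3

(L,J1,J2)=(1,0,0); link0 fixed
link1: (2,0,0)
R 1-0 [J1]: (2,1,0)
link2: (3,1,0)
R 1-2 [J1]: (3,2,0)
link3: (4,2,0)
P 3-1 [J1]: (4,3,0)
C 3-2 [J2]: (4,3,1)
link4: (5,3,1)
R 4-2 [J1]: (5,4,1)
R 4-0 [J1]: (5,5,1)
R 3-4 [J1]: (5,6,1)
PS 0-3 [J2]: (5,6,2)
C 0-2 [J2]: (5,6,3)
Grübler: 3·4 − 2·6 − 3 = -3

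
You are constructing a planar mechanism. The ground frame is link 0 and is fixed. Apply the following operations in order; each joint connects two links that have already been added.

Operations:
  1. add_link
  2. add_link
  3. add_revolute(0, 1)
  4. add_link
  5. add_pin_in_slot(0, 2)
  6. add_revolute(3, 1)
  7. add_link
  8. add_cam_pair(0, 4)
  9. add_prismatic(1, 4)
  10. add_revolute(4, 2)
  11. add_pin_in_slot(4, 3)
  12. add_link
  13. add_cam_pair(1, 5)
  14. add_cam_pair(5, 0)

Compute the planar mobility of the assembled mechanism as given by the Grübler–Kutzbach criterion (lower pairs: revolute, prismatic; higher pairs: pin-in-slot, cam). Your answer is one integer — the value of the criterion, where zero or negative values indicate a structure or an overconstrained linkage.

(L,J1,J2)=(1,0,0); link0 fixed
link1: (2,0,0)
link2: (3,0,0)
R 0-1 [J1]: (3,1,0)
link3: (4,1,0)
PS 0-2 [J2]: (4,1,1)
R 3-1 [J1]: (4,2,1)
link4: (5,2,1)
C 0-4 [J2]: (5,2,2)
P 1-4 [J1]: (5,3,2)
R 4-2 [J1]: (5,4,2)
PS 4-3 [J2]: (5,4,3)
link5: (6,4,3)
C 1-5 [J2]: (6,4,4)
C 5-0 [J2]: (6,4,5)
Grübler: 3·5 − 2·4 − 5 = 2

M = 2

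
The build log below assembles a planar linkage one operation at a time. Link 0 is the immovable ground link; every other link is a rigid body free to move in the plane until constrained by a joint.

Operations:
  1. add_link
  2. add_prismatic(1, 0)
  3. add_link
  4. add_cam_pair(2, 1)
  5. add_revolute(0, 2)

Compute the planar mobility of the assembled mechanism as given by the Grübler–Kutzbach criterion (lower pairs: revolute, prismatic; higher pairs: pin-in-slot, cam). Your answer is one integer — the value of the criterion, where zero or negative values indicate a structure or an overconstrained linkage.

M = 1

link 0 = ground. State L|J1|J2 = 1|0|0
+link1  2|0|0
P(1,0) f=1→J1  2|1|0
+link2  3|1|0
C(2,1) f=2→J2  3|1|1
R(0,2) f=1→J1  3|2|1
M = 3(3−1)−2·2−1 = 6−4−1 = 1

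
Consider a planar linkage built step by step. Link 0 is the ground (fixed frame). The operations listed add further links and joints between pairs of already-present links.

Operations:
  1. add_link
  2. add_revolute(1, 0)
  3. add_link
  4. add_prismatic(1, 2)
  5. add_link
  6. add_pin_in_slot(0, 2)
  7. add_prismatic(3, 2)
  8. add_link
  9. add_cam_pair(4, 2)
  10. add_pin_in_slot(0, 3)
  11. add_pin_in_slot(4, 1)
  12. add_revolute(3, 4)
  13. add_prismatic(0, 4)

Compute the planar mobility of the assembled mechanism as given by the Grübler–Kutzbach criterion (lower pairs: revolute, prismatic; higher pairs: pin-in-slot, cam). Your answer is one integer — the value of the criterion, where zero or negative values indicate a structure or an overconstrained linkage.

M = -2

link 0 = ground. State L|J1|J2 = 1|0|0
+link1  2|0|0
R(1,0) f=1→J1  2|1|0
+link2  3|1|0
P(1,2) f=1→J1  3|2|0
+link3  4|2|0
PS(0,2) f=2→J2  4|2|1
P(3,2) f=1→J1  4|3|1
+link4  5|3|1
C(4,2) f=2→J2  5|3|2
PS(0,3) f=2→J2  5|3|3
PS(4,1) f=2→J2  5|3|4
R(3,4) f=1→J1  5|4|4
P(0,4) f=1→J1  5|5|4
M = 3(5−1)−2·5−4 = 12−10−4 = -2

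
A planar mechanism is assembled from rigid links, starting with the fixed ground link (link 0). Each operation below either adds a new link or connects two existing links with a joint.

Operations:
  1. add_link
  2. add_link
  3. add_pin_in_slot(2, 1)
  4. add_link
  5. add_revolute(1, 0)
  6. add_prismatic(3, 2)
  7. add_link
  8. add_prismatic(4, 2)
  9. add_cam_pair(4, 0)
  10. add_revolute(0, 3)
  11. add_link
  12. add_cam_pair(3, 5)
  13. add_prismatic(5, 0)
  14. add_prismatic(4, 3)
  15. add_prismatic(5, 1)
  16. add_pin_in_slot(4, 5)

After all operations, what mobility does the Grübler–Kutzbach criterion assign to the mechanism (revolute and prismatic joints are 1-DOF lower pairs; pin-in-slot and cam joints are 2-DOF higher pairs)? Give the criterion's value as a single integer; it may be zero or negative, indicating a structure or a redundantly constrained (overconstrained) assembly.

M = -3

(L,J1,J2)=(1,0,0); link0 fixed
link1: (2,0,0)
link2: (3,0,0)
PS 2-1 [J2]: (3,0,1)
link3: (4,0,1)
R 1-0 [J1]: (4,1,1)
P 3-2 [J1]: (4,2,1)
link4: (5,2,1)
P 4-2 [J1]: (5,3,1)
C 4-0 [J2]: (5,3,2)
R 0-3 [J1]: (5,4,2)
link5: (6,4,2)
C 3-5 [J2]: (6,4,3)
P 5-0 [J1]: (6,5,3)
P 4-3 [J1]: (6,6,3)
P 5-1 [J1]: (6,7,3)
PS 4-5 [J2]: (6,7,4)
Grübler: 3·5 − 2·7 − 4 = -3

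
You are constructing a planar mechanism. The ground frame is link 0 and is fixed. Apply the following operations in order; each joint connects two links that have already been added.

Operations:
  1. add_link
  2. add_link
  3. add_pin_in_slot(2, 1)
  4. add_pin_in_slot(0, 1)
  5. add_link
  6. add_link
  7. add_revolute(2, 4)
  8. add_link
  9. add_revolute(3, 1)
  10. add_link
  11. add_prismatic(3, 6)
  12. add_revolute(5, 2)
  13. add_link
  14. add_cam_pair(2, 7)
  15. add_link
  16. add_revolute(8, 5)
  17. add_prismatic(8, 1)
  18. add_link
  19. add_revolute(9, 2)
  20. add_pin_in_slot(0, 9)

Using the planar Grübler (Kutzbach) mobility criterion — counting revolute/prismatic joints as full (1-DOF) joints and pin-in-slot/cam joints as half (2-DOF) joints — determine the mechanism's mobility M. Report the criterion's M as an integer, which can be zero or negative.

ground; <1,0,0>
#1 <2,0,0>
#2 <3,0,0>
PS:2↔1 J2 <3,0,1>
PS:0↔1 J2 <3,0,2>
#3 <4,0,2>
#4 <5,0,2>
R:2↔4 J1 <5,1,2>
#5 <6,1,2>
R:3↔1 J1 <6,2,2>
#6 <7,2,2>
P:3↔6 J1 <7,3,2>
R:5↔2 J1 <7,4,2>
#7 <8,4,2>
C:2↔7 J2 <8,4,3>
#8 <9,4,3>
R:8↔5 J1 <9,5,3>
P:8↔1 J1 <9,6,3>
#9 <10,6,3>
R:9↔2 J1 <10,7,3>
PS:0↔9 J2 <10,7,4>
3×9 − 2×7 − 1×4 = 9

M = 9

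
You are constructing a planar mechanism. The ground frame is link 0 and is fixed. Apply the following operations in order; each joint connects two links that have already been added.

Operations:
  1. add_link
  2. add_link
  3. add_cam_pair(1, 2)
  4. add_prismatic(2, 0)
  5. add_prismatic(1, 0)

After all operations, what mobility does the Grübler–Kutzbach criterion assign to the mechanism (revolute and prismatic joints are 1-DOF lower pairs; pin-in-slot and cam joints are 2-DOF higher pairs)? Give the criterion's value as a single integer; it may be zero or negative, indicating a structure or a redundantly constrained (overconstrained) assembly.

M = 1

[1;0;0] (link 0 is ground)
L+ [2;0;0]
L+ [3;0;0]
C(1,2)∈J2 [3;0;1]
P(2,0)∈J1 [3;1;1]
P(1,0)∈J1 [3;2;1]
mobility = 6 − 4 − 1 = 1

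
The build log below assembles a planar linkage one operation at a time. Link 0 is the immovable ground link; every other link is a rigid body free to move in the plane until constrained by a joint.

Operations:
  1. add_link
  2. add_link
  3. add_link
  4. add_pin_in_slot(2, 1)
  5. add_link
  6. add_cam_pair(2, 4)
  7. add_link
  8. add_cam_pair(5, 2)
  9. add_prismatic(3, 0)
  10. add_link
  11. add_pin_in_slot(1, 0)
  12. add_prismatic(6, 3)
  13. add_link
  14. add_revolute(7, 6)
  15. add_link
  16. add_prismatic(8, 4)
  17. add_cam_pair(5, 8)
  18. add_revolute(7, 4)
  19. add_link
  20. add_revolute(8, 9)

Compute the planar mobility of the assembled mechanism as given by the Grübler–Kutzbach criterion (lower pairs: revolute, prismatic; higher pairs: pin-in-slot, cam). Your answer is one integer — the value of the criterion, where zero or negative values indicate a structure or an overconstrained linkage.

M = 10

L=1 J1=0 J2=0
add link → L=2 J1=0 J2=0
add link → L=3 J1=0 J2=0
add link → L=4 J1=0 J2=0
PS@2,1 dof=2 J2 → L=4 J1=0 J2=1
add link → L=5 J1=0 J2=1
C@2,4 dof=2 J2 → L=5 J1=0 J2=2
add link → L=6 J1=0 J2=2
C@5,2 dof=2 J2 → L=6 J1=0 J2=3
P@3,0 dof=1 J1 → L=6 J1=1 J2=3
add link → L=7 J1=1 J2=3
PS@1,0 dof=2 J2 → L=7 J1=1 J2=4
P@6,3 dof=1 J1 → L=7 J1=2 J2=4
add link → L=8 J1=2 J2=4
R@7,6 dof=1 J1 → L=8 J1=3 J2=4
add link → L=9 J1=3 J2=4
P@8,4 dof=1 J1 → L=9 J1=4 J2=4
C@5,8 dof=2 J2 → L=9 J1=4 J2=5
R@7,4 dof=1 J1 → L=9 J1=5 J2=5
add link → L=10 J1=5 J2=5
R@8,9 dof=1 J1 → L=10 J1=6 J2=5
M=3(L−1)−2J1−J2=3·9−2·6−5=10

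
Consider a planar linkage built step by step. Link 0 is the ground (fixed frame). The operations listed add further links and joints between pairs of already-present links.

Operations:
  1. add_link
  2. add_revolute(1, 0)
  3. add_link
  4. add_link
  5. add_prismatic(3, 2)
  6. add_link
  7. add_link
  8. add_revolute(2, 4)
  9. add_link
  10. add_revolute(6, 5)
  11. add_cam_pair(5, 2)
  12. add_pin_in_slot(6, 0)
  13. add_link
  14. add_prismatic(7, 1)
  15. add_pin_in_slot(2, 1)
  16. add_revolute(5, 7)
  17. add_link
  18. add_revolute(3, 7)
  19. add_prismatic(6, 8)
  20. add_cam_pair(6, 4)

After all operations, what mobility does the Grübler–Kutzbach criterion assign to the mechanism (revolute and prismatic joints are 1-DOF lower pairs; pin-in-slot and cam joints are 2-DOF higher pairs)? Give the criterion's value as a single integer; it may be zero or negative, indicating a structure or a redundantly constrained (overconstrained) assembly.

[1;0;0] (link 0 is ground)
L+ [2;0;0]
R(1,0)∈J1 [2;1;0]
L+ [3;1;0]
L+ [4;1;0]
P(3,2)∈J1 [4;2;0]
L+ [5;2;0]
L+ [6;2;0]
R(2,4)∈J1 [6;3;0]
L+ [7;3;0]
R(6,5)∈J1 [7;4;0]
C(5,2)∈J2 [7;4;1]
PS(6,0)∈J2 [7;4;2]
L+ [8;4;2]
P(7,1)∈J1 [8;5;2]
PS(2,1)∈J2 [8;5;3]
R(5,7)∈J1 [8;6;3]
L+ [9;6;3]
R(3,7)∈J1 [9;7;3]
P(6,8)∈J1 [9;8;3]
C(6,4)∈J2 [9;8;4]
mobility = 24 − 16 − 4 = 4

M = 4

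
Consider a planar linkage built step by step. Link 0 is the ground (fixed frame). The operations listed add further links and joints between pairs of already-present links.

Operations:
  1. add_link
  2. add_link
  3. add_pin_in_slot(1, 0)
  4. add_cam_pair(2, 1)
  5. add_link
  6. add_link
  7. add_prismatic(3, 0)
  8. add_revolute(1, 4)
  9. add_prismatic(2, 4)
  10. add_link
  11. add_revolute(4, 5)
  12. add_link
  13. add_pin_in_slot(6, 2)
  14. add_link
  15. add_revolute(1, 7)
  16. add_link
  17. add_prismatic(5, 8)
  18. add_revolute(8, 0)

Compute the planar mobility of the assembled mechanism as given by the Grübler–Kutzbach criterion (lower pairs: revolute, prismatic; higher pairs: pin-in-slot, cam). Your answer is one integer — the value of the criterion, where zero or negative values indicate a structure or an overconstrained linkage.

(L,J1,J2)=(1,0,0); link0 fixed
link1: (2,0,0)
link2: (3,0,0)
PS 1-0 [J2]: (3,0,1)
C 2-1 [J2]: (3,0,2)
link3: (4,0,2)
link4: (5,0,2)
P 3-0 [J1]: (5,1,2)
R 1-4 [J1]: (5,2,2)
P 2-4 [J1]: (5,3,2)
link5: (6,3,2)
R 4-5 [J1]: (6,4,2)
link6: (7,4,2)
PS 6-2 [J2]: (7,4,3)
link7: (8,4,3)
R 1-7 [J1]: (8,5,3)
link8: (9,5,3)
P 5-8 [J1]: (9,6,3)
R 8-0 [J1]: (9,7,3)
Grübler: 3·8 − 2·7 − 3 = 7

M = 7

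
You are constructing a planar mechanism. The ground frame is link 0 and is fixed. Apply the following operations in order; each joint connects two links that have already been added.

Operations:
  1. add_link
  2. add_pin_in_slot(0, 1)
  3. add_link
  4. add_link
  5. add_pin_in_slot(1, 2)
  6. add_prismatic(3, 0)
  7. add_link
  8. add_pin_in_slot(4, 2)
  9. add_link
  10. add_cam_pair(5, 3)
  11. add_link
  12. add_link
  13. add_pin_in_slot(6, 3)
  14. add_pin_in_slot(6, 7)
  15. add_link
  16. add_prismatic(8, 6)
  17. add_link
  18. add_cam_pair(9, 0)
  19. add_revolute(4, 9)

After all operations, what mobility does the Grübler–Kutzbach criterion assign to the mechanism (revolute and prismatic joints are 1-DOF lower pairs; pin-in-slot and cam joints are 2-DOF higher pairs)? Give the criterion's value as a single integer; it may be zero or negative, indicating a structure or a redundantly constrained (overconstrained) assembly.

M = 14

L=1 J1=0 J2=0
add link → L=2 J1=0 J2=0
PS@0,1 dof=2 J2 → L=2 J1=0 J2=1
add link → L=3 J1=0 J2=1
add link → L=4 J1=0 J2=1
PS@1,2 dof=2 J2 → L=4 J1=0 J2=2
P@3,0 dof=1 J1 → L=4 J1=1 J2=2
add link → L=5 J1=1 J2=2
PS@4,2 dof=2 J2 → L=5 J1=1 J2=3
add link → L=6 J1=1 J2=3
C@5,3 dof=2 J2 → L=6 J1=1 J2=4
add link → L=7 J1=1 J2=4
add link → L=8 J1=1 J2=4
PS@6,3 dof=2 J2 → L=8 J1=1 J2=5
PS@6,7 dof=2 J2 → L=8 J1=1 J2=6
add link → L=9 J1=1 J2=6
P@8,6 dof=1 J1 → L=9 J1=2 J2=6
add link → L=10 J1=2 J2=6
C@9,0 dof=2 J2 → L=10 J1=2 J2=7
R@4,9 dof=1 J1 → L=10 J1=3 J2=7
M=3(L−1)−2J1−J2=3·9−2·3−7=14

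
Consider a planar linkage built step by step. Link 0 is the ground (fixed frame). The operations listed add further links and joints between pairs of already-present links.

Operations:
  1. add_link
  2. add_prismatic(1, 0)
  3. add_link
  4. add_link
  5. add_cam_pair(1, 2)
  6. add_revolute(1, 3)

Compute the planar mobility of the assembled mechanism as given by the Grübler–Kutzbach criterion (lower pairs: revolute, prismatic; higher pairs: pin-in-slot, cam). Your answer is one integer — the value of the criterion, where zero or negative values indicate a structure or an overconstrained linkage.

[1;0;0] (link 0 is ground)
L+ [2;0;0]
P(1,0)∈J1 [2;1;0]
L+ [3;1;0]
L+ [4;1;0]
C(1,2)∈J2 [4;1;1]
R(1,3)∈J1 [4;2;1]
mobility = 9 − 4 − 1 = 4

M = 4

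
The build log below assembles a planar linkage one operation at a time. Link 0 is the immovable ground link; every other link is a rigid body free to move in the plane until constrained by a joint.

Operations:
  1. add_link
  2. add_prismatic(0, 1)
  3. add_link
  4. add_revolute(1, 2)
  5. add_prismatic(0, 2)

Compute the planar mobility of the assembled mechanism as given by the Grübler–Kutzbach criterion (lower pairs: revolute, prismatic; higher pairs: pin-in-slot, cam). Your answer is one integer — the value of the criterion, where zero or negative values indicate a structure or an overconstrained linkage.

L=1 J1=0 J2=0
add link → L=2 J1=0 J2=0
P@0,1 dof=1 J1 → L=2 J1=1 J2=0
add link → L=3 J1=1 J2=0
R@1,2 dof=1 J1 → L=3 J1=2 J2=0
P@0,2 dof=1 J1 → L=3 J1=3 J2=0
M=3(L−1)−2J1−J2=3·2−2·3−0=0

M = 0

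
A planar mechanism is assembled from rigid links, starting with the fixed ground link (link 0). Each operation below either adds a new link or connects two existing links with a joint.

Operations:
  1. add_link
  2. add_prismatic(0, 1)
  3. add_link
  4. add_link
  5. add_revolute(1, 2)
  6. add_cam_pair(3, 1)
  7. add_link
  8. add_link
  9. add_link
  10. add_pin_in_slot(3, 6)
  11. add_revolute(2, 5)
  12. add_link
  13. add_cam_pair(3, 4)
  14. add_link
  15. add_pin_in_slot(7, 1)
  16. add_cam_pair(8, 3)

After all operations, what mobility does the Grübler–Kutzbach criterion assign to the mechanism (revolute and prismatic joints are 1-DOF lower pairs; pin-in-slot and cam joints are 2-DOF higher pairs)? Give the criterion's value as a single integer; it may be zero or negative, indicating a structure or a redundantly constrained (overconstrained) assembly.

M = 13

L=1 J1=0 J2=0
add link → L=2 J1=0 J2=0
P@0,1 dof=1 J1 → L=2 J1=1 J2=0
add link → L=3 J1=1 J2=0
add link → L=4 J1=1 J2=0
R@1,2 dof=1 J1 → L=4 J1=2 J2=0
C@3,1 dof=2 J2 → L=4 J1=2 J2=1
add link → L=5 J1=2 J2=1
add link → L=6 J1=2 J2=1
add link → L=7 J1=2 J2=1
PS@3,6 dof=2 J2 → L=7 J1=2 J2=2
R@2,5 dof=1 J1 → L=7 J1=3 J2=2
add link → L=8 J1=3 J2=2
C@3,4 dof=2 J2 → L=8 J1=3 J2=3
add link → L=9 J1=3 J2=3
PS@7,1 dof=2 J2 → L=9 J1=3 J2=4
C@8,3 dof=2 J2 → L=9 J1=3 J2=5
M=3(L−1)−2J1−J2=3·8−2·3−5=13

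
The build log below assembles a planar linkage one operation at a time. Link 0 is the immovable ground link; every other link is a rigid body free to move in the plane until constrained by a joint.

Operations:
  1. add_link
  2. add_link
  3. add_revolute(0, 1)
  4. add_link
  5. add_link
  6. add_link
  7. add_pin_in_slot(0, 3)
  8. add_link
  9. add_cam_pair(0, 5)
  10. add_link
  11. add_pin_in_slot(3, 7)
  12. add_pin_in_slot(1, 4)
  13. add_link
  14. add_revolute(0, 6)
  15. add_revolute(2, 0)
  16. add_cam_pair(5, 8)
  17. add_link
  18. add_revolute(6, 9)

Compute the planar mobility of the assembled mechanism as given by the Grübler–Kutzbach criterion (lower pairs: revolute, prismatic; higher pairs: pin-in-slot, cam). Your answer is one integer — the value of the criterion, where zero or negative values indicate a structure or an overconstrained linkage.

(L,J1,J2)=(1,0,0); link0 fixed
link1: (2,0,0)
link2: (3,0,0)
R 0-1 [J1]: (3,1,0)
link3: (4,1,0)
link4: (5,1,0)
link5: (6,1,0)
PS 0-3 [J2]: (6,1,1)
link6: (7,1,1)
C 0-5 [J2]: (7,1,2)
link7: (8,1,2)
PS 3-7 [J2]: (8,1,3)
PS 1-4 [J2]: (8,1,4)
link8: (9,1,4)
R 0-6 [J1]: (9,2,4)
R 2-0 [J1]: (9,3,4)
C 5-8 [J2]: (9,3,5)
link9: (10,3,5)
R 6-9 [J1]: (10,4,5)
Grübler: 3·9 − 2·4 − 5 = 14

M = 14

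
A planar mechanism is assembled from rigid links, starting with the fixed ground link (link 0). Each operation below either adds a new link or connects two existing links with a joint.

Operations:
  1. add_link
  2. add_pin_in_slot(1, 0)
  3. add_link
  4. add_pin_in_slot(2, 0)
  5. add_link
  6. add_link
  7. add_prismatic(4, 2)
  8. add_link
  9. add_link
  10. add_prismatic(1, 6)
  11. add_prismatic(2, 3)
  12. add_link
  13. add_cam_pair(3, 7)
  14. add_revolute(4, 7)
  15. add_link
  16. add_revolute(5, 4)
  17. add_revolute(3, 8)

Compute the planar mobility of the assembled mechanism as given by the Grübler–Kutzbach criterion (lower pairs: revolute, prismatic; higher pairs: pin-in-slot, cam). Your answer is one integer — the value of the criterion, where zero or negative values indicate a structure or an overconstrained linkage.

(L,J1,J2)=(1,0,0); link0 fixed
link1: (2,0,0)
PS 1-0 [J2]: (2,0,1)
link2: (3,0,1)
PS 2-0 [J2]: (3,0,2)
link3: (4,0,2)
link4: (5,0,2)
P 4-2 [J1]: (5,1,2)
link5: (6,1,2)
link6: (7,1,2)
P 1-6 [J1]: (7,2,2)
P 2-3 [J1]: (7,3,2)
link7: (8,3,2)
C 3-7 [J2]: (8,3,3)
R 4-7 [J1]: (8,4,3)
link8: (9,4,3)
R 5-4 [J1]: (9,5,3)
R 3-8 [J1]: (9,6,3)
Grübler: 3·8 − 2·6 − 3 = 9

M = 9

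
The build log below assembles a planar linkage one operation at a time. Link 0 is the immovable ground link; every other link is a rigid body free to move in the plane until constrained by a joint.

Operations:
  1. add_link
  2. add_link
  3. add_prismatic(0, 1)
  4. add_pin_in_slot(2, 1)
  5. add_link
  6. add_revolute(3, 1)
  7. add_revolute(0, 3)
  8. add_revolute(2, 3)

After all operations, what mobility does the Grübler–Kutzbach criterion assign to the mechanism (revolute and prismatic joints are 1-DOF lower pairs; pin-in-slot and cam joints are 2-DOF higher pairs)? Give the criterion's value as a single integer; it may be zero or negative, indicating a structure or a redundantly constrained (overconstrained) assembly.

M = 0

(L,J1,J2)=(1,0,0); link0 fixed
link1: (2,0,0)
link2: (3,0,0)
P 0-1 [J1]: (3,1,0)
PS 2-1 [J2]: (3,1,1)
link3: (4,1,1)
R 3-1 [J1]: (4,2,1)
R 0-3 [J1]: (4,3,1)
R 2-3 [J1]: (4,4,1)
Grübler: 3·3 − 2·4 − 1 = 0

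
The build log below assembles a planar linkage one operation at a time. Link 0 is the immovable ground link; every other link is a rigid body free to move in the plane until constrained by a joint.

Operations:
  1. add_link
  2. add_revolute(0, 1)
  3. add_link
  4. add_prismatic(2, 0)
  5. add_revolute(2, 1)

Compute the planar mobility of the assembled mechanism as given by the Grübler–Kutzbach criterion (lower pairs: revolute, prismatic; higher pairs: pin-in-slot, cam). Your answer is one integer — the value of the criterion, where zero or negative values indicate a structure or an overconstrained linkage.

M = 0

(L,J1,J2)=(1,0,0); link0 fixed
link1: (2,0,0)
R 0-1 [J1]: (2,1,0)
link2: (3,1,0)
P 2-0 [J1]: (3,2,0)
R 2-1 [J1]: (3,3,0)
Grübler: 3·2 − 2·3 − 0 = 0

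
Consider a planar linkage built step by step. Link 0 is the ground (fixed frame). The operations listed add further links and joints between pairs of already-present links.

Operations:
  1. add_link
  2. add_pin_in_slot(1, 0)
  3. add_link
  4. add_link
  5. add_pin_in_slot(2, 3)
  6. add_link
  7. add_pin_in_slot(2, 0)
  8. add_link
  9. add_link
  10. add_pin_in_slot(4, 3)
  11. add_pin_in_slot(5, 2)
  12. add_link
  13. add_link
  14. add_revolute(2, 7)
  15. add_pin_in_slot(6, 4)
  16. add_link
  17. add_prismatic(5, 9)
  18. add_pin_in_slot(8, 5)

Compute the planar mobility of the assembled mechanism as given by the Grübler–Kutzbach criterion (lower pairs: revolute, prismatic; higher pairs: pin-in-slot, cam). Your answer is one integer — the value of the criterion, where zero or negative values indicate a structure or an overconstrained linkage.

M = 16

link 0 = ground. State L|J1|J2 = 1|0|0
+link1  2|0|0
PS(1,0) f=2→J2  2|0|1
+link2  3|0|1
+link3  4|0|1
PS(2,3) f=2→J2  4|0|2
+link4  5|0|2
PS(2,0) f=2→J2  5|0|3
+link5  6|0|3
+link6  7|0|3
PS(4,3) f=2→J2  7|0|4
PS(5,2) f=2→J2  7|0|5
+link7  8|0|5
+link8  9|0|5
R(2,7) f=1→J1  9|1|5
PS(6,4) f=2→J2  9|1|6
+link9  10|1|6
P(5,9) f=1→J1  10|2|6
PS(8,5) f=2→J2  10|2|7
M = 3(10−1)−2·2−7 = 27−4−7 = 16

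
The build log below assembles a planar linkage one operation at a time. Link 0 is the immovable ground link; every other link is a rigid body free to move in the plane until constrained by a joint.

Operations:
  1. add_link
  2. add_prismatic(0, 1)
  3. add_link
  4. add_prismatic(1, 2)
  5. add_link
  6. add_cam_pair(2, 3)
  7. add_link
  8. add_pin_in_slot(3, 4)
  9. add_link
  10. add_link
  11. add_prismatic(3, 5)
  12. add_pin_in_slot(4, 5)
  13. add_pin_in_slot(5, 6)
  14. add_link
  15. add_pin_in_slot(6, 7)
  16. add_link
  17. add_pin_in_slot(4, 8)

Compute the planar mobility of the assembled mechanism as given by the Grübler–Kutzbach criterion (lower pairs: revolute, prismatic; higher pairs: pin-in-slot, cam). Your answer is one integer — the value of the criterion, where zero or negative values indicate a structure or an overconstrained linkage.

M = 12

(L,J1,J2)=(1,0,0); link0 fixed
link1: (2,0,0)
P 0-1 [J1]: (2,1,0)
link2: (3,1,0)
P 1-2 [J1]: (3,2,0)
link3: (4,2,0)
C 2-3 [J2]: (4,2,1)
link4: (5,2,1)
PS 3-4 [J2]: (5,2,2)
link5: (6,2,2)
link6: (7,2,2)
P 3-5 [J1]: (7,3,2)
PS 4-5 [J2]: (7,3,3)
PS 5-6 [J2]: (7,3,4)
link7: (8,3,4)
PS 6-7 [J2]: (8,3,5)
link8: (9,3,5)
PS 4-8 [J2]: (9,3,6)
Grübler: 3·8 − 2·3 − 6 = 12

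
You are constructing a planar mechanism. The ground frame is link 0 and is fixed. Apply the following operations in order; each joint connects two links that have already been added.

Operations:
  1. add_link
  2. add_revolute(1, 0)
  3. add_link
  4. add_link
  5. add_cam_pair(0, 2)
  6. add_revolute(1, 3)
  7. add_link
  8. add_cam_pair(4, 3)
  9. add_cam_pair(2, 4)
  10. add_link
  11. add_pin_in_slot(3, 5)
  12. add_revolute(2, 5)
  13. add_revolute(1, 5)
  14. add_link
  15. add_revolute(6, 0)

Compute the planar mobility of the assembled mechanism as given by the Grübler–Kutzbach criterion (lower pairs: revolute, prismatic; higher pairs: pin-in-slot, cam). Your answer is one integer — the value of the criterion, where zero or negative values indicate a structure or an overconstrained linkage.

M = 4

L=1 J1=0 J2=0
add link → L=2 J1=0 J2=0
R@1,0 dof=1 J1 → L=2 J1=1 J2=0
add link → L=3 J1=1 J2=0
add link → L=4 J1=1 J2=0
C@0,2 dof=2 J2 → L=4 J1=1 J2=1
R@1,3 dof=1 J1 → L=4 J1=2 J2=1
add link → L=5 J1=2 J2=1
C@4,3 dof=2 J2 → L=5 J1=2 J2=2
C@2,4 dof=2 J2 → L=5 J1=2 J2=3
add link → L=6 J1=2 J2=3
PS@3,5 dof=2 J2 → L=6 J1=2 J2=4
R@2,5 dof=1 J1 → L=6 J1=3 J2=4
R@1,5 dof=1 J1 → L=6 J1=4 J2=4
add link → L=7 J1=4 J2=4
R@6,0 dof=1 J1 → L=7 J1=5 J2=4
M=3(L−1)−2J1−J2=3·6−2·5−4=4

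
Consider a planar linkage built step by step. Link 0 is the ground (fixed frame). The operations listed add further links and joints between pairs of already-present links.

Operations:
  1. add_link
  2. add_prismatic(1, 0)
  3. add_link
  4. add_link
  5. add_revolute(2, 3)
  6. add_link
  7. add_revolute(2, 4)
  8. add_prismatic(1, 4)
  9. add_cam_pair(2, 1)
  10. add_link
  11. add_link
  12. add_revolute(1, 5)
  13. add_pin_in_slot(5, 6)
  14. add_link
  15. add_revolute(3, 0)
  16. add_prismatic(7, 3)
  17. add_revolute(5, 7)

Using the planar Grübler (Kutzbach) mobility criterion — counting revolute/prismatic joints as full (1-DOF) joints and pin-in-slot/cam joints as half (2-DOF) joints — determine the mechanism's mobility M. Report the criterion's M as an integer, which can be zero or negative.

M = 3

ground; <1,0,0>
#1 <2,0,0>
P:1↔0 J1 <2,1,0>
#2 <3,1,0>
#3 <4,1,0>
R:2↔3 J1 <4,2,0>
#4 <5,2,0>
R:2↔4 J1 <5,3,0>
P:1↔4 J1 <5,4,0>
C:2↔1 J2 <5,4,1>
#5 <6,4,1>
#6 <7,4,1>
R:1↔5 J1 <7,5,1>
PS:5↔6 J2 <7,5,2>
#7 <8,5,2>
R:3↔0 J1 <8,6,2>
P:7↔3 J1 <8,7,2>
R:5↔7 J1 <8,8,2>
3×7 − 2×8 − 1×2 = 3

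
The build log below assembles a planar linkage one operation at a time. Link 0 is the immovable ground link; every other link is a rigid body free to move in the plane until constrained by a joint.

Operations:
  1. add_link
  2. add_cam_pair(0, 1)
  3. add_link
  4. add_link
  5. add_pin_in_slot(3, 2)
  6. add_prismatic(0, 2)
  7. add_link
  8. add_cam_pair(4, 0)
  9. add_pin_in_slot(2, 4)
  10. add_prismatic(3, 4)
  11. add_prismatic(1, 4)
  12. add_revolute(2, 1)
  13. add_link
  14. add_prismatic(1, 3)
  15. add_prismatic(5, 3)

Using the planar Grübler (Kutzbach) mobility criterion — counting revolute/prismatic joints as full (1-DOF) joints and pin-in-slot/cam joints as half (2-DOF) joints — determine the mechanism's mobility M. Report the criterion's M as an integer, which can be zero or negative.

M = -1

(L,J1,J2)=(1,0,0); link0 fixed
link1: (2,0,0)
C 0-1 [J2]: (2,0,1)
link2: (3,0,1)
link3: (4,0,1)
PS 3-2 [J2]: (4,0,2)
P 0-2 [J1]: (4,1,2)
link4: (5,1,2)
C 4-0 [J2]: (5,1,3)
PS 2-4 [J2]: (5,1,4)
P 3-4 [J1]: (5,2,4)
P 1-4 [J1]: (5,3,4)
R 2-1 [J1]: (5,4,4)
link5: (6,4,4)
P 1-3 [J1]: (6,5,4)
P 5-3 [J1]: (6,6,4)
Grübler: 3·5 − 2·6 − 4 = -1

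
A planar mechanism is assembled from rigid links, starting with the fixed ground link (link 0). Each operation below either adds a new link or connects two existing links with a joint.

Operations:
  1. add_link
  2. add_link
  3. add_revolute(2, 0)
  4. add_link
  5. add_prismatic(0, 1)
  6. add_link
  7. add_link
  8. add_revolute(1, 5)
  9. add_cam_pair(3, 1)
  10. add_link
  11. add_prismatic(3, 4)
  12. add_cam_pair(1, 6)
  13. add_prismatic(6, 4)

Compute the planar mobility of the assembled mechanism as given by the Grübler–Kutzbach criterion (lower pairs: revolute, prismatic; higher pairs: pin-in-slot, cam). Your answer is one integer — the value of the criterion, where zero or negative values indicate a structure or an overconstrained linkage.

M = 6

(L,J1,J2)=(1,0,0); link0 fixed
link1: (2,0,0)
link2: (3,0,0)
R 2-0 [J1]: (3,1,0)
link3: (4,1,0)
P 0-1 [J1]: (4,2,0)
link4: (5,2,0)
link5: (6,2,0)
R 1-5 [J1]: (6,3,0)
C 3-1 [J2]: (6,3,1)
link6: (7,3,1)
P 3-4 [J1]: (7,4,1)
C 1-6 [J2]: (7,4,2)
P 6-4 [J1]: (7,5,2)
Grübler: 3·6 − 2·5 − 2 = 6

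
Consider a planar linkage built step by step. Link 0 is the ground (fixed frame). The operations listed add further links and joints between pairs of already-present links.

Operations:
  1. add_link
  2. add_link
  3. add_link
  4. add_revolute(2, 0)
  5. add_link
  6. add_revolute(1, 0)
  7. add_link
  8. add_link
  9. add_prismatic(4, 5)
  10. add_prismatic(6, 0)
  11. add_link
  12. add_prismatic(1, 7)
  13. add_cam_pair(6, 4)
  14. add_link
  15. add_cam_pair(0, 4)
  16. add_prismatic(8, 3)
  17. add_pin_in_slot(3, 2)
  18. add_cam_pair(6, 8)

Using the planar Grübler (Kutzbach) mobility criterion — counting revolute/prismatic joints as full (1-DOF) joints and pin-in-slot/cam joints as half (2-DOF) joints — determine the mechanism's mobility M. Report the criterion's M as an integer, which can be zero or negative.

M = 8

(L,J1,J2)=(1,0,0); link0 fixed
link1: (2,0,0)
link2: (3,0,0)
link3: (4,0,0)
R 2-0 [J1]: (4,1,0)
link4: (5,1,0)
R 1-0 [J1]: (5,2,0)
link5: (6,2,0)
link6: (7,2,0)
P 4-5 [J1]: (7,3,0)
P 6-0 [J1]: (7,4,0)
link7: (8,4,0)
P 1-7 [J1]: (8,5,0)
C 6-4 [J2]: (8,5,1)
link8: (9,5,1)
C 0-4 [J2]: (9,5,2)
P 8-3 [J1]: (9,6,2)
PS 3-2 [J2]: (9,6,3)
C 6-8 [J2]: (9,6,4)
Grübler: 3·8 − 2·6 − 4 = 8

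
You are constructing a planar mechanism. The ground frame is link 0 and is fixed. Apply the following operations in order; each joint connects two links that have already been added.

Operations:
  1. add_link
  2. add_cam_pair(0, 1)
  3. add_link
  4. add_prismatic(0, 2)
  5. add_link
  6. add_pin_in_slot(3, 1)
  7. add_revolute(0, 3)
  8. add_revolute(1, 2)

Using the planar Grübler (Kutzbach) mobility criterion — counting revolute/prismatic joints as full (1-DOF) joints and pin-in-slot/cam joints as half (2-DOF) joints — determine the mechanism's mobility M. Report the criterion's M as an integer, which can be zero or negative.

M = 1

(L,J1,J2)=(1,0,0); link0 fixed
link1: (2,0,0)
C 0-1 [J2]: (2,0,1)
link2: (3,0,1)
P 0-2 [J1]: (3,1,1)
link3: (4,1,1)
PS 3-1 [J2]: (4,1,2)
R 0-3 [J1]: (4,2,2)
R 1-2 [J1]: (4,3,2)
Grübler: 3·3 − 2·3 − 2 = 1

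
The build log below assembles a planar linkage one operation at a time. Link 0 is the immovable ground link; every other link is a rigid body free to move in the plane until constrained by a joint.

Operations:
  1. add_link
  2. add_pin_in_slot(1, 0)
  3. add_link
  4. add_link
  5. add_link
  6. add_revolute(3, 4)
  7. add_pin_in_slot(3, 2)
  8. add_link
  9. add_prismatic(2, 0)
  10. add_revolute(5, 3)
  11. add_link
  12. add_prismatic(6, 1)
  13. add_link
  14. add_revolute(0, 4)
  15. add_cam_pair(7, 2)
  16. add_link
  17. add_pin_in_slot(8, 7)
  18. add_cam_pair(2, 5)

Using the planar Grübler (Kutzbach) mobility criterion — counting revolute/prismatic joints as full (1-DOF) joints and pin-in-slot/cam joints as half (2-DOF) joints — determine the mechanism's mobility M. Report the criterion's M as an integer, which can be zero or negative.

link 0 = ground. State L|J1|J2 = 1|0|0
+link1  2|0|0
PS(1,0) f=2→J2  2|0|1
+link2  3|0|1
+link3  4|0|1
+link4  5|0|1
R(3,4) f=1→J1  5|1|1
PS(3,2) f=2→J2  5|1|2
+link5  6|1|2
P(2,0) f=1→J1  6|2|2
R(5,3) f=1→J1  6|3|2
+link6  7|3|2
P(6,1) f=1→J1  7|4|2
+link7  8|4|2
R(0,4) f=1→J1  8|5|2
C(7,2) f=2→J2  8|5|3
+link8  9|5|3
PS(8,7) f=2→J2  9|5|4
C(2,5) f=2→J2  9|5|5
M = 3(9−1)−2·5−5 = 24−10−5 = 9

M = 9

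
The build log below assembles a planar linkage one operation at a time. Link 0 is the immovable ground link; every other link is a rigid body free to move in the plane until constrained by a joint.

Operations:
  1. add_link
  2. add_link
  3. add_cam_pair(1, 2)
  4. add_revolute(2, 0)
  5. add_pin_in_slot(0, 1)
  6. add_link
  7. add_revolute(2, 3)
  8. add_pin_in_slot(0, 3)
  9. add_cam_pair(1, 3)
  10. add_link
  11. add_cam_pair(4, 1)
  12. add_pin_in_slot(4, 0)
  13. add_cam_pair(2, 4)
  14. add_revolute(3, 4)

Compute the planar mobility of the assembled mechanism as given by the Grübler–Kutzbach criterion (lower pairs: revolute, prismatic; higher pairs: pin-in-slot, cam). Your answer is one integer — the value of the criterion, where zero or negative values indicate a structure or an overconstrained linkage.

L=1 J1=0 J2=0
add link → L=2 J1=0 J2=0
add link → L=3 J1=0 J2=0
C@1,2 dof=2 J2 → L=3 J1=0 J2=1
R@2,0 dof=1 J1 → L=3 J1=1 J2=1
PS@0,1 dof=2 J2 → L=3 J1=1 J2=2
add link → L=4 J1=1 J2=2
R@2,3 dof=1 J1 → L=4 J1=2 J2=2
PS@0,3 dof=2 J2 → L=4 J1=2 J2=3
C@1,3 dof=2 J2 → L=4 J1=2 J2=4
add link → L=5 J1=2 J2=4
C@4,1 dof=2 J2 → L=5 J1=2 J2=5
PS@4,0 dof=2 J2 → L=5 J1=2 J2=6
C@2,4 dof=2 J2 → L=5 J1=2 J2=7
R@3,4 dof=1 J1 → L=5 J1=3 J2=7
M=3(L−1)−2J1−J2=3·4−2·3−7=-1

M = -1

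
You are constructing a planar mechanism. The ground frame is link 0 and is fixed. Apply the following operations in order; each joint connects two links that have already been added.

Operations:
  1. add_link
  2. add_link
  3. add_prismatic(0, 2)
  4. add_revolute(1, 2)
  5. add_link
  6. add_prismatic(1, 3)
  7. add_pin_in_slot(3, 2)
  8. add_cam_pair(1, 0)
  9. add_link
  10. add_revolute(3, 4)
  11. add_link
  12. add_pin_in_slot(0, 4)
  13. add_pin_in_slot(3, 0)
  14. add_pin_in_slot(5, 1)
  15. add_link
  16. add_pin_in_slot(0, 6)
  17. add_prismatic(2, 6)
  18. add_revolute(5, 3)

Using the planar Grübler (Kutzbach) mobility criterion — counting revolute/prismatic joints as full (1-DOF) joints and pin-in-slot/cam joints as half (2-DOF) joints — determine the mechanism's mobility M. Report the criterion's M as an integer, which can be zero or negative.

link 0 = ground. State L|J1|J2 = 1|0|0
+link1  2|0|0
+link2  3|0|0
P(0,2) f=1→J1  3|1|0
R(1,2) f=1→J1  3|2|0
+link3  4|2|0
P(1,3) f=1→J1  4|3|0
PS(3,2) f=2→J2  4|3|1
C(1,0) f=2→J2  4|3|2
+link4  5|3|2
R(3,4) f=1→J1  5|4|2
+link5  6|4|2
PS(0,4) f=2→J2  6|4|3
PS(3,0) f=2→J2  6|4|4
PS(5,1) f=2→J2  6|4|5
+link6  7|4|5
PS(0,6) f=2→J2  7|4|6
P(2,6) f=1→J1  7|5|6
R(5,3) f=1→J1  7|6|6
M = 3(7−1)−2·6−6 = 18−12−6 = 0

M = 0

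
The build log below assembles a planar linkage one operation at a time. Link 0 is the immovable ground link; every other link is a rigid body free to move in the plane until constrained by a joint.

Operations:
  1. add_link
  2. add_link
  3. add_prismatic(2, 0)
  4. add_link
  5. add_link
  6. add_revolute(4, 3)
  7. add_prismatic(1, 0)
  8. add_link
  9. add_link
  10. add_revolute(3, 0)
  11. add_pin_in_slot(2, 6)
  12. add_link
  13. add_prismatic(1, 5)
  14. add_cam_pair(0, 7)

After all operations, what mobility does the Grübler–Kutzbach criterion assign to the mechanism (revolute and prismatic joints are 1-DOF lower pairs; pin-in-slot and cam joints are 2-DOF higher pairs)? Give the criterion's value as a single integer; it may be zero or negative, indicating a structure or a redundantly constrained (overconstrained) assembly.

M = 9

[1;0;0] (link 0 is ground)
L+ [2;0;0]
L+ [3;0;0]
P(2,0)∈J1 [3;1;0]
L+ [4;1;0]
L+ [5;1;0]
R(4,3)∈J1 [5;2;0]
P(1,0)∈J1 [5;3;0]
L+ [6;3;0]
L+ [7;3;0]
R(3,0)∈J1 [7;4;0]
PS(2,6)∈J2 [7;4;1]
L+ [8;4;1]
P(1,5)∈J1 [8;5;1]
C(0,7)∈J2 [8;5;2]
mobility = 21 − 10 − 2 = 9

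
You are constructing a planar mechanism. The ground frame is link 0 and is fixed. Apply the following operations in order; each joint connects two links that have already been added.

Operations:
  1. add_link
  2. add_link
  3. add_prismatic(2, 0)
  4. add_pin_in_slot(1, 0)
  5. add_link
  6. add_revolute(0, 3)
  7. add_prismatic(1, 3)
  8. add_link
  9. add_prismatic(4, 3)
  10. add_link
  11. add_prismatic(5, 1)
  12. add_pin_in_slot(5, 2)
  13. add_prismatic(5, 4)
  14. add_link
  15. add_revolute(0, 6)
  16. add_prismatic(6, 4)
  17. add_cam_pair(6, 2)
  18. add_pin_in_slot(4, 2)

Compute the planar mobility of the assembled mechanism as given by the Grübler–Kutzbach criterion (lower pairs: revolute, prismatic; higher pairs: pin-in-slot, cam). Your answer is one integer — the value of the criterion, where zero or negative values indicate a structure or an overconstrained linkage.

M = -2

link 0 = ground. State L|J1|J2 = 1|0|0
+link1  2|0|0
+link2  3|0|0
P(2,0) f=1→J1  3|1|0
PS(1,0) f=2→J2  3|1|1
+link3  4|1|1
R(0,3) f=1→J1  4|2|1
P(1,3) f=1→J1  4|3|1
+link4  5|3|1
P(4,3) f=1→J1  5|4|1
+link5  6|4|1
P(5,1) f=1→J1  6|5|1
PS(5,2) f=2→J2  6|5|2
P(5,4) f=1→J1  6|6|2
+link6  7|6|2
R(0,6) f=1→J1  7|7|2
P(6,4) f=1→J1  7|8|2
C(6,2) f=2→J2  7|8|3
PS(4,2) f=2→J2  7|8|4
M = 3(7−1)−2·8−4 = 18−16−4 = -2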